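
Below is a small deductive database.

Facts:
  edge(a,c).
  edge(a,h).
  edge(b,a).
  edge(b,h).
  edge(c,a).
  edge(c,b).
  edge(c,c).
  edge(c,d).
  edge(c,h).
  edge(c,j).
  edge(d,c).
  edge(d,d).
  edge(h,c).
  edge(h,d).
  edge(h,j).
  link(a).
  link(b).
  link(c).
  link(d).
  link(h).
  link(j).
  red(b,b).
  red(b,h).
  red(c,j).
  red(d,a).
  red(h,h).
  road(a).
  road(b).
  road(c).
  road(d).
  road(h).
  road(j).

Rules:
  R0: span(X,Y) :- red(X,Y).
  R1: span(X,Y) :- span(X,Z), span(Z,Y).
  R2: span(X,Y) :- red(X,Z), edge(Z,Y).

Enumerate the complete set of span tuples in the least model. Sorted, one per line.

span(b,a)
span(b,b)
span(b,c)
span(b,d)
span(b,h)
span(b,j)
span(c,j)
span(d,a)
span(d,c)
span(d,d)
span(d,h)
span(d,j)
span(h,a)
span(h,c)
span(h,d)
span(h,h)
span(h,j)

round 1: derive span(b,b) via R0 from red(b,b)
round 1: derive span(b,h) via R0 from red(b,h)
round 1: derive span(c,j) via R0 from red(c,j)
round 1: derive span(d,a) via R0 from red(d,a)
round 1: derive span(h,h) via R0 from red(h,h)
round 1: derive span(b,a) via R2 from red(b,b), edge(b,a)
round 1: derive span(b,c) via R2 from red(b,h), edge(h,c)
round 1: derive span(b,d) via R2 from red(b,h), edge(h,d)
round 1: derive span(b,j) via R2 from red(b,h), edge(h,j)
round 1: derive span(d,c) via R2 from red(d,a), edge(a,c)
round 1: derive span(d,h) via R2 from red(d,a), edge(a,h)
round 1: derive span(h,c) via R2 from red(h,h), edge(h,c)
round 1: derive span(h,d) via R2 from red(h,h), edge(h,d)
round 1: derive span(h,j) via R2 from red(h,h), edge(h,j)
round 2: derive span(d,d) via R1 from span(d,h), span(h,d)
round 2: derive span(d,j) via R1 from span(d,c), span(c,j)
round 2: derive span(h,a) via R1 from span(h,d), span(d,a)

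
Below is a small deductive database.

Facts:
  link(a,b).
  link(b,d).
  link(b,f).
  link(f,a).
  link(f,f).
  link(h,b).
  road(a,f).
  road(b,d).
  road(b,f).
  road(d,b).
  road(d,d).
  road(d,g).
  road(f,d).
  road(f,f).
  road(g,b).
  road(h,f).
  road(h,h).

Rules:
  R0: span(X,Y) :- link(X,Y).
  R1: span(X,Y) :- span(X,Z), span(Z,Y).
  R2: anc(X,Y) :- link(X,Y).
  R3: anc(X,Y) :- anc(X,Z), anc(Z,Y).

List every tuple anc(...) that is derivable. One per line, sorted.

anc(a,a)
anc(a,b)
anc(a,d)
anc(a,f)
anc(b,a)
anc(b,b)
anc(b,d)
anc(b,f)
anc(f,a)
anc(f,b)
anc(f,d)
anc(f,f)
anc(h,a)
anc(h,b)
anc(h,d)
anc(h,f)

round 1: derive anc(a,b) via R2 from link(a,b)
round 1: derive anc(b,d) via R2 from link(b,d)
round 1: derive anc(b,f) via R2 from link(b,f)
round 1: derive anc(f,a) via R2 from link(f,a)
round 1: derive anc(f,f) via R2 from link(f,f)
round 1: derive anc(h,b) via R2 from link(h,b)
round 2: derive anc(a,d) via R3 from anc(a,b), anc(b,d)
round 2: derive anc(a,f) via R3 from anc(a,b), anc(b,f)
round 2: derive anc(b,a) via R3 from anc(b,f), anc(f,a)
round 2: derive anc(f,b) via R3 from anc(f,a), anc(a,b)
round 2: derive anc(h,d) via R3 from anc(h,b), anc(b,d)
round 2: derive anc(h,f) via R3 from anc(h,b), anc(b,f)
round 3: derive anc(a,a) via R3 from anc(a,b), anc(b,a)
round 3: derive anc(b,b) via R3 from anc(b,a), anc(a,b)
round 3: derive anc(f,d) via R3 from anc(f,a), anc(a,d)
round 3: derive anc(h,a) via R3 from anc(h,b), anc(b,a)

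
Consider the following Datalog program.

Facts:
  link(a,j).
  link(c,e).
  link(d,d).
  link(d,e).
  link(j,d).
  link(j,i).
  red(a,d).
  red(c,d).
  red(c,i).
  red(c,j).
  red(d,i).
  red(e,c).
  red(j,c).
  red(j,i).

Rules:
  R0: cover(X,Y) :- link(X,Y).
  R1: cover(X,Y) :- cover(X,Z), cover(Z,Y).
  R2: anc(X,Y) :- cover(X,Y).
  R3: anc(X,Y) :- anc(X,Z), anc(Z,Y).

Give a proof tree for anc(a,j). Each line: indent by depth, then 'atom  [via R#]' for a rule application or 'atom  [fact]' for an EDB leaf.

anc(a,j)  [via R2]
  cover(a,j)  [via R0]
    link(a,j)  [fact]

round 1: derive cover(a,j) via R0 from link(a,j)
round 1: derive cover(c,e) via R0 from link(c,e)
round 1: derive cover(d,d) via R0 from link(d,d)
round 1: derive cover(d,e) via R0 from link(d,e)
round 1: derive cover(j,d) via R0 from link(j,d)
round 1: derive cover(j,i) via R0 from link(j,i)
round 2: derive cover(a,d) via R1 from cover(a,j), cover(j,d)
round 2: derive cover(a,i) via R1 from cover(a,j), cover(j,i)
round 2: derive cover(j,e) via R1 from cover(j,d), cover(d,e)
round 2: derive anc(a,j) via R2 from cover(a,j)
round 2: derive anc(c,e) via R2 from cover(c,e)
round 2: derive anc(d,d) via R2 from cover(d,d)
round 2: derive anc(d,e) via R2 from cover(d,e)
round 2: derive anc(j,d) via R2 from cover(j,d)
round 2: derive anc(j,i) via R2 from cover(j,i)
round 3: derive cover(a,e) via R1 from cover(a,d), cover(d,e)
round 3: derive anc(a,d) via R2 from cover(a,d)
round 3: derive anc(a,i) via R2 from cover(a,i)
round 3: derive anc(j,e) via R2 from cover(j,e)
round 4: derive anc(a,e) via R2 from cover(a,e)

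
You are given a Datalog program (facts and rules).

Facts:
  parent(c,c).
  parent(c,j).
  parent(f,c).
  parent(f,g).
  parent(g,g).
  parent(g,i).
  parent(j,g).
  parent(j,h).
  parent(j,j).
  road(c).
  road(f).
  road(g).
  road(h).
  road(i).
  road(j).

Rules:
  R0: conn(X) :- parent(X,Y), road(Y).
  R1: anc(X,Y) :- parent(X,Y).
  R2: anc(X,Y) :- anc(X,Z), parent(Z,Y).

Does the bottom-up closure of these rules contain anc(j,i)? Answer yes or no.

round 1: derive anc(c,c) via R1 from parent(c,c)
round 1: derive anc(c,j) via R1 from parent(c,j)
round 1: derive anc(f,c) via R1 from parent(f,c)
round 1: derive anc(f,g) via R1 from parent(f,g)
round 1: derive anc(g,g) via R1 from parent(g,g)
round 1: derive anc(g,i) via R1 from parent(g,i)
round 1: derive anc(j,g) via R1 from parent(j,g)
round 1: derive anc(j,h) via R1 from parent(j,h)
round 1: derive anc(j,j) via R1 from parent(j,j)
round 2: derive anc(c,g) via R2 from anc(c,j), parent(j,g)
round 2: derive anc(c,h) via R2 from anc(c,j), parent(j,h)
round 2: derive anc(f,i) via R2 from anc(f,g), parent(g,i)
round 2: derive anc(f,j) via R2 from anc(f,c), parent(c,j)
round 2: derive anc(j,i) via R2 from anc(j,g), parent(g,i)
round 3: derive anc(c,i) via R2 from anc(c,g), parent(g,i)
round 3: derive anc(f,h) via R2 from anc(f,j), parent(j,h)

yes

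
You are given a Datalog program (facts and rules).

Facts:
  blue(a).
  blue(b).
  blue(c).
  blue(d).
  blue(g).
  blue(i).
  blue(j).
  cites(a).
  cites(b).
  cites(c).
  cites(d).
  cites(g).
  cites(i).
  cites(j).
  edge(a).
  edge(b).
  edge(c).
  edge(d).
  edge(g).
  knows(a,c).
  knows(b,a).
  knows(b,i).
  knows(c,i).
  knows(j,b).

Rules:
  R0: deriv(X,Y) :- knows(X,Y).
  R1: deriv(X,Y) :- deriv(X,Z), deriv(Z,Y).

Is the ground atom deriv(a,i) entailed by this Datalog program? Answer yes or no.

yes

round 1: derive deriv(a,c) via R0 from knows(a,c)
round 1: derive deriv(b,a) via R0 from knows(b,a)
round 1: derive deriv(b,i) via R0 from knows(b,i)
round 1: derive deriv(c,i) via R0 from knows(c,i)
round 1: derive deriv(j,b) via R0 from knows(j,b)
round 2: derive deriv(a,i) via R1 from deriv(a,c), deriv(c,i)
round 2: derive deriv(b,c) via R1 from deriv(b,a), deriv(a,c)
round 2: derive deriv(j,a) via R1 from deriv(j,b), deriv(b,a)
round 2: derive deriv(j,i) via R1 from deriv(j,b), deriv(b,i)
round 3: derive deriv(j,c) via R1 from deriv(j,a), deriv(a,c)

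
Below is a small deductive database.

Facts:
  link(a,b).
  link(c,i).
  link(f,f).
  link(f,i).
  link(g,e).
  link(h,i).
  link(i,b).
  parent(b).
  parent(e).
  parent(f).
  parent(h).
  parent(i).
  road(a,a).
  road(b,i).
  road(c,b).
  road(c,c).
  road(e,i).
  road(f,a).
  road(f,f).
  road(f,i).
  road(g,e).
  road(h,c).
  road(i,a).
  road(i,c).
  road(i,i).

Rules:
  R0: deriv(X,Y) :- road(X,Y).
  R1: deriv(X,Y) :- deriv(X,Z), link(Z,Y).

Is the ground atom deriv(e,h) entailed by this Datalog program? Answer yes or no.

round 1: derive deriv(a,a) via R0 from road(a,a)
round 1: derive deriv(b,i) via R0 from road(b,i)
round 1: derive deriv(c,b) via R0 from road(c,b)
round 1: derive deriv(c,c) via R0 from road(c,c)
round 1: derive deriv(e,i) via R0 from road(e,i)
round 1: derive deriv(f,a) via R0 from road(f,a)
round 1: derive deriv(f,f) via R0 from road(f,f)
round 1: derive deriv(f,i) via R0 from road(f,i)
round 1: derive deriv(g,e) via R0 from road(g,e)
round 1: derive deriv(h,c) via R0 from road(h,c)
round 1: derive deriv(i,a) via R0 from road(i,a)
round 1: derive deriv(i,c) via R0 from road(i,c)
round 1: derive deriv(i,i) via R0 from road(i,i)
round 2: derive deriv(a,b) via R1 from deriv(a,a), link(a,b)
round 2: derive deriv(b,b) via R1 from deriv(b,i), link(i,b)
round 2: derive deriv(c,i) via R1 from deriv(c,c), link(c,i)
round 2: derive deriv(e,b) via R1 from deriv(e,i), link(i,b)
round 2: derive deriv(f,b) via R1 from deriv(f,a), link(a,b)
round 2: derive deriv(h,i) via R1 from deriv(h,c), link(c,i)
round 2: derive deriv(i,b) via R1 from deriv(i,a), link(a,b)
round 3: derive deriv(h,b) via R1 from deriv(h,i), link(i,b)

no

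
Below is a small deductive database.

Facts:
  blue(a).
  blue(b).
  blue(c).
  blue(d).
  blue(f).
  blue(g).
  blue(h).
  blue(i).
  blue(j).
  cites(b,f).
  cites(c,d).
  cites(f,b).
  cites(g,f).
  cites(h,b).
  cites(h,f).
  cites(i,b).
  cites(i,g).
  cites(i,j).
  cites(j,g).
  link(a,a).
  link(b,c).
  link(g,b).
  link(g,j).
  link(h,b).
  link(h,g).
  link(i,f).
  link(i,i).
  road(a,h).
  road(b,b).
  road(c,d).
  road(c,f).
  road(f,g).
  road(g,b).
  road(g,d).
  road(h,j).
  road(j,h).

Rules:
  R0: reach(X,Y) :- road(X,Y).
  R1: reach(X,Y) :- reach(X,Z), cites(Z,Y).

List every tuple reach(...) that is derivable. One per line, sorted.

round 1: derive reach(a,h) via R0 from road(a,h)
round 1: derive reach(b,b) via R0 from road(b,b)
round 1: derive reach(c,d) via R0 from road(c,d)
round 1: derive reach(c,f) via R0 from road(c,f)
round 1: derive reach(f,g) via R0 from road(f,g)
round 1: derive reach(g,b) via R0 from road(g,b)
round 1: derive reach(g,d) via R0 from road(g,d)
round 1: derive reach(h,j) via R0 from road(h,j)
round 1: derive reach(j,h) via R0 from road(j,h)
round 2: derive reach(a,b) via R1 from reach(a,h), cites(h,b)
round 2: derive reach(a,f) via R1 from reach(a,h), cites(h,f)
round 2: derive reach(b,f) via R1 from reach(b,b), cites(b,f)
round 2: derive reach(c,b) via R1 from reach(c,f), cites(f,b)
round 2: derive reach(f,f) via R1 from reach(f,g), cites(g,f)
round 2: derive reach(g,f) via R1 from reach(g,b), cites(b,f)
round 2: derive reach(h,g) via R1 from reach(h,j), cites(j,g)
round 2: derive reach(j,b) via R1 from reach(j,h), cites(h,b)
round 2: derive reach(j,f) via R1 from reach(j,h), cites(h,f)
round 3: derive reach(f,b) via R1 from reach(f,f), cites(f,b)
round 3: derive reach(h,f) via R1 from reach(h,g), cites(g,f)
round 4: derive reach(h,b) via R1 from reach(h,f), cites(f,b)

reach(a,b)
reach(a,f)
reach(a,h)
reach(b,b)
reach(b,f)
reach(c,b)
reach(c,d)
reach(c,f)
reach(f,b)
reach(f,f)
reach(f,g)
reach(g,b)
reach(g,d)
reach(g,f)
reach(h,b)
reach(h,f)
reach(h,g)
reach(h,j)
reach(j,b)
reach(j,f)
reach(j,h)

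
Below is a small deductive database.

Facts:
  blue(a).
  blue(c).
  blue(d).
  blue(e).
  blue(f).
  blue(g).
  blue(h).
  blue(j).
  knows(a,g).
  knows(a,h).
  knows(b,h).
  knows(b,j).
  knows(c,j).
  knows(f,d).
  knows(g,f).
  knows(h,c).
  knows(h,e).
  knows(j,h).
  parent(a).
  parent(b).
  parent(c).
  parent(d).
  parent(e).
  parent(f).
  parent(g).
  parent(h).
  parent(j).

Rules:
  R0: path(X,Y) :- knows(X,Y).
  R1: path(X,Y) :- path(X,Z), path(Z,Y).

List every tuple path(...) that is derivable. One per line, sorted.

path(a,c)
path(a,d)
path(a,e)
path(a,f)
path(a,g)
path(a,h)
path(a,j)
path(b,c)
path(b,e)
path(b,h)
path(b,j)
path(c,c)
path(c,e)
path(c,h)
path(c,j)
path(f,d)
path(g,d)
path(g,f)
path(h,c)
path(h,e)
path(h,h)
path(h,j)
path(j,c)
path(j,e)
path(j,h)
path(j,j)

round 1: derive path(a,g) via R0 from knows(a,g)
round 1: derive path(a,h) via R0 from knows(a,h)
round 1: derive path(b,h) via R0 from knows(b,h)
round 1: derive path(b,j) via R0 from knows(b,j)
round 1: derive path(c,j) via R0 from knows(c,j)
round 1: derive path(f,d) via R0 from knows(f,d)
round 1: derive path(g,f) via R0 from knows(g,f)
round 1: derive path(h,c) via R0 from knows(h,c)
round 1: derive path(h,e) via R0 from knows(h,e)
round 1: derive path(j,h) via R0 from knows(j,h)
round 2: derive path(a,c) via R1 from path(a,h), path(h,c)
round 2: derive path(a,e) via R1 from path(a,h), path(h,e)
round 2: derive path(a,f) via R1 from path(a,g), path(g,f)
round 2: derive path(b,c) via R1 from path(b,h), path(h,c)
round 2: derive path(b,e) via R1 from path(b,h), path(h,e)
round 2: derive path(c,h) via R1 from path(c,j), path(j,h)
round 2: derive path(g,d) via R1 from path(g,f), path(f,d)
round 2: derive path(h,j) via R1 from path(h,c), path(c,j)
round 2: derive path(j,c) via R1 from path(j,h), path(h,c)
round 2: derive path(j,e) via R1 from path(j,h), path(h,e)
round 3: derive path(a,d) via R1 from path(a,f), path(f,d)
round 3: derive path(a,j) via R1 from path(a,c), path(c,j)
round 3: derive path(c,c) via R1 from path(c,h), path(h,c)
round 3: derive path(c,e) via R1 from path(c,h), path(h,e)
round 3: derive path(h,h) via R1 from path(h,c), path(c,h)
round 3: derive path(j,j) via R1 from path(j,c), path(c,j)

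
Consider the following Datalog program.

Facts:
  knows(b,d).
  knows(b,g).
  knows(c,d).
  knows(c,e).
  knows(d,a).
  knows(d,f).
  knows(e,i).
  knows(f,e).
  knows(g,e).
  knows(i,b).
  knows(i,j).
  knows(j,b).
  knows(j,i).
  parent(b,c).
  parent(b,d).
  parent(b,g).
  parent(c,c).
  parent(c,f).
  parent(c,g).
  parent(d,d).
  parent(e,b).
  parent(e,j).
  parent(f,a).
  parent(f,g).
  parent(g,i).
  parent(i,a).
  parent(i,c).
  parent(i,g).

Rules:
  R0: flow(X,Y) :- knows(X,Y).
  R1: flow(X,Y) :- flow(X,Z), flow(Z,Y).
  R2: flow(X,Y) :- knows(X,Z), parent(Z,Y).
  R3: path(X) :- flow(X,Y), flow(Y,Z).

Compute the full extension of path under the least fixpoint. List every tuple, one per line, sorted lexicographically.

path(b)
path(c)
path(d)
path(e)
path(f)
path(g)
path(i)
path(j)

round 1: derive flow(b,d) via R0 from knows(b,d)
round 1: derive flow(b,g) via R0 from knows(b,g)
round 1: derive flow(c,d) via R0 from knows(c,d)
round 1: derive flow(c,e) via R0 from knows(c,e)
round 1: derive flow(d,a) via R0 from knows(d,a)
round 1: derive flow(d,f) via R0 from knows(d,f)
round 1: derive flow(e,i) via R0 from knows(e,i)
round 1: derive flow(f,e) via R0 from knows(f,e)
round 1: derive flow(g,e) via R0 from knows(g,e)
round 1: derive flow(i,b) via R0 from knows(i,b)
round 1: derive flow(i,j) via R0 from knows(i,j)
round 1: derive flow(j,b) via R0 from knows(j,b)
round 1: derive flow(j,i) via R0 from knows(j,i)
round 1: derive flow(b,i) via R2 from knows(b,g), parent(g,i)
round 1: derive flow(c,b) via R2 from knows(c,e), parent(e,b)
round 1: derive flow(c,j) via R2 from knows(c,e), parent(e,j)
round 1: derive flow(d,g) via R2 from knows(d,f), parent(f,g)
round 1: derive flow(e,a) via R2 from knows(e,i), parent(i,a)
round 1: derive flow(e,c) via R2 from knows(e,i), parent(i,c)
round 1: derive flow(e,g) via R2 from knows(e,i), parent(i,g)
round 1: derive flow(f,b) via R2 from knows(f,e), parent(e,b)
round 1: derive flow(f,j) via R2 from knows(f,e), parent(e,j)
round 1: derive flow(g,b) via R2 from knows(g,e), parent(e,b)
round 1: derive flow(g,j) via R2 from knows(g,e), parent(e,j)
round 1: derive flow(i,c) via R2 from knows(i,b), parent(b,c)
round 1: derive flow(i,d) via R2 from knows(i,b), parent(b,d)
round 1: derive flow(i,g) via R2 from knows(i,b), parent(b,g)
round 1: derive flow(j,a) via R2 from knows(j,i), parent(i,a)
round 1: derive flow(j,c) via R2 from knows(j,b), parent(b,c)
round 1: derive flow(j,d) via R2 from knows(j,b), parent(b,d)
round 1: derive flow(j,g) via R2 from knows(j,b), parent(b,g)
round 2: derive flow(b,a) via R1 from flow(b,d), flow(d,a)
round 2: derive flow(b,b) via R1 from flow(b,g), flow(g,b)
round 2: derive flow(b,c) via R1 from flow(b,i), flow(i,c)
round 2: derive flow(b,e) via R1 from flow(b,g), flow(g,e)
round 2: derive flow(b,f) via R1 from flow(b,d), flow(d,f)
round 2: derive flow(b,j) via R1 from flow(b,g), flow(g,j)
round 2: derive flow(c,a) via R1 from flow(c,d), flow(d,a)
round 2: derive flow(c,c) via R1 from flow(c,e), flow(e,c)
round 2: derive flow(c,f) via R1 from flow(c,d), flow(d,f)
round 2: derive flow(c,g) via R1 from flow(c,b), flow(b,g)
round 2: derive flow(c,i) via R1 from flow(c,b), flow(b,i)
round 2: derive flow(d,b) via R1 from flow(d,f), flow(f,b)
round 2: derive flow(d,e) via R1 from flow(d,f), flow(f,e)
round 2: derive flow(d,j) via R1 from flow(d,f), flow(f,j)
round 2: derive flow(e,b) via R1 from flow(e,c), flow(c,b)
round 2: derive flow(e,d) via R1 from flow(e,c), flow(c,d)
round 2: derive flow(e,e) via R1 from flow(e,c), flow(c,e)
round 2: derive flow(e,j) via R1 from flow(e,c), flow(c,j)
round 2: derive flow(f,a) via R1 from flow(f,e), flow(e,a)
round 2: derive flow(f,c) via R1 from flow(f,e), flow(e,c)
round 2: derive flow(f,d) via R1 from flow(f,b), flow(b,d)
round 2: derive flow(f,g) via R1 from flow(f,b), flow(b,g)
round 2: derive flow(f,i) via R1 from flow(f,b), flow(b,i)
round 2: derive flow(g,a) via R1 from flow(g,e), flow(e,a)
round 2: derive flow(g,c) via R1 from flow(g,e), flow(e,c)
round 2: derive flow(g,d) via R1 from flow(g,b), flow(b,d)
round 2: derive flow(g,g) via R1 from flow(g,b), flow(b,g)
round 2: derive flow(g,i) via R1 from flow(g,b), flow(b,i)
round 2: derive flow(i,a) via R1 from flow(i,d), flow(d,a)
round 2: derive flow(i,e) via R1 from flow(i,c), flow(c,e)
round 2: derive flow(i,f) via R1 from flow(i,d), flow(d,f)
round 2: derive flow(i,i) via R1 from flow(i,b), flow(b,i)
round 2: derive flow(j,e) via R1 from flow(j,c), flow(c,e)
round 2: derive flow(j,f) via R1 from flow(j,d), flow(d,f)
round 2: derive flow(j,j) via R1 from flow(j,c), flow(c,j)
round 2: derive path(b) via R3 from flow(b,d), flow(d,a)
round 2: derive path(c) via R3 from flow(c,b), flow(b,d)
round 2: derive path(d) via R3 from flow(d,f), flow(f,b)
round 2: derive path(e) via R3 from flow(e,c), flow(c,b)
round 2: derive path(f) via R3 from flow(f,b), flow(b,d)
round 2: derive path(g) via R3 from flow(g,b), flow(b,d)
round 2: derive path(i) via R3 from flow(i,b), flow(b,d)
round 2: derive path(j) via R3 from flow(j,b), flow(b,d)
round 3: derive flow(d,c) via R1 from flow(d,b), flow(b,c)
round 3: derive flow(d,d) via R1 from flow(d,b), flow(b,d)
round 3: derive flow(d,i) via R1 from flow(d,b), flow(b,i)
round 3: derive flow(e,f) via R1 from flow(e,b), flow(b,f)
round 3: derive flow(f,f) via R1 from flow(f,b), flow(b,f)
round 3: derive flow(g,f) via R1 from flow(g,b), flow(b,f)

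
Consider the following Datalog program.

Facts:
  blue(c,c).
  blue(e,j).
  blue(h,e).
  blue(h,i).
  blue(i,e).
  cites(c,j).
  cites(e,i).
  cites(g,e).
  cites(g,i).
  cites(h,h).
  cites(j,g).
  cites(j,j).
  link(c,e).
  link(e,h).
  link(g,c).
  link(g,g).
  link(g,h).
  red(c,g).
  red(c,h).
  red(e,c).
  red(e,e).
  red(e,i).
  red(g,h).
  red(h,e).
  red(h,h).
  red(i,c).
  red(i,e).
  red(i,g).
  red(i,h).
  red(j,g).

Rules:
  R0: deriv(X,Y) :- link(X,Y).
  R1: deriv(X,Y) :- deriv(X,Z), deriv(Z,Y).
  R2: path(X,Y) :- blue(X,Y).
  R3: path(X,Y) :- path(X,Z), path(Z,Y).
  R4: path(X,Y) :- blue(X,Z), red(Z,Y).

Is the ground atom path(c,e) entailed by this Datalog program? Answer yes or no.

yes

round 1: derive path(c,c) via R2 from blue(c,c)
round 1: derive path(e,j) via R2 from blue(e,j)
round 1: derive path(h,e) via R2 from blue(h,e)
round 1: derive path(h,i) via R2 from blue(h,i)
round 1: derive path(i,e) via R2 from blue(i,e)
round 1: derive path(c,g) via R4 from blue(c,c), red(c,g)
round 1: derive path(c,h) via R4 from blue(c,c), red(c,h)
round 1: derive path(e,g) via R4 from blue(e,j), red(j,g)
round 1: derive path(h,c) via R4 from blue(h,e), red(e,c)
round 1: derive path(h,g) via R4 from blue(h,i), red(i,g)
round 1: derive path(h,h) via R4 from blue(h,i), red(i,h)
round 1: derive path(i,c) via R4 from blue(i,e), red(e,c)
round 1: derive path(i,i) via R4 from blue(i,e), red(e,i)
round 2: derive path(c,e) via R3 from path(c,h), path(h,e)
round 2: derive path(c,i) via R3 from path(c,h), path(h,i)
round 2: derive path(h,j) via R3 from path(h,e), path(e,j)
round 2: derive path(i,g) via R3 from path(i,c), path(c,g)
round 2: derive path(i,h) via R3 from path(i,c), path(c,h)
round 2: derive path(i,j) via R3 from path(i,e), path(e,j)
round 3: derive path(c,j) via R3 from path(c,e), path(e,j)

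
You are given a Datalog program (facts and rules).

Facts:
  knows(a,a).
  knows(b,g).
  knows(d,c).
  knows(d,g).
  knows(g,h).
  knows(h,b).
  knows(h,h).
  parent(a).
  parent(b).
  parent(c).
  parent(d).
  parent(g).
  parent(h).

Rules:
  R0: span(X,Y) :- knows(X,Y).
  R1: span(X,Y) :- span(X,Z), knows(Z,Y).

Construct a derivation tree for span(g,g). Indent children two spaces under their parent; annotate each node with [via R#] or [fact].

round 1: derive span(a,a) via R0 from knows(a,a)
round 1: derive span(b,g) via R0 from knows(b,g)
round 1: derive span(d,c) via R0 from knows(d,c)
round 1: derive span(d,g) via R0 from knows(d,g)
round 1: derive span(g,h) via R0 from knows(g,h)
round 1: derive span(h,b) via R0 from knows(h,b)
round 1: derive span(h,h) via R0 from knows(h,h)
round 2: derive span(b,h) via R1 from span(b,g), knows(g,h)
round 2: derive span(d,h) via R1 from span(d,g), knows(g,h)
round 2: derive span(g,b) via R1 from span(g,h), knows(h,b)
round 2: derive span(h,g) via R1 from span(h,b), knows(b,g)
round 3: derive span(b,b) via R1 from span(b,h), knows(h,b)
round 3: derive span(d,b) via R1 from span(d,h), knows(h,b)
round 3: derive span(g,g) via R1 from span(g,b), knows(b,g)

span(g,g)  [via R1]
  span(g,b)  [via R1]
    span(g,h)  [via R0]
      knows(g,h)  [fact]
    knows(h,b)  [fact]
  knows(b,g)  [fact]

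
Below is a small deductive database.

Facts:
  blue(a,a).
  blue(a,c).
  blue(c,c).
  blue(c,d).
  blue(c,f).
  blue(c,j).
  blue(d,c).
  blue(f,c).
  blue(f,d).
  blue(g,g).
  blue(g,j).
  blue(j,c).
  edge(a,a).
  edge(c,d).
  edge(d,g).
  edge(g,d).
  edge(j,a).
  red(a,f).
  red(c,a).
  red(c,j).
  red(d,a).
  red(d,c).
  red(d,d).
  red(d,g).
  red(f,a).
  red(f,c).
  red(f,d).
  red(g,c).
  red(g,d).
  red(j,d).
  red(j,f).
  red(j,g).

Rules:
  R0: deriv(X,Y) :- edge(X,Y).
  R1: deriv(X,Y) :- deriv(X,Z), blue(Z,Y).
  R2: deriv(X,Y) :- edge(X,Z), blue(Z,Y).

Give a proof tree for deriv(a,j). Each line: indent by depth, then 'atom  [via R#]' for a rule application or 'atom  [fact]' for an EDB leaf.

round 1: derive deriv(a,a) via R0 from edge(a,a)
round 1: derive deriv(c,d) via R0 from edge(c,d)
round 1: derive deriv(d,g) via R0 from edge(d,g)
round 1: derive deriv(g,d) via R0 from edge(g,d)
round 1: derive deriv(j,a) via R0 from edge(j,a)
round 1: derive deriv(a,c) via R2 from edge(a,a), blue(a,c)
round 1: derive deriv(c,c) via R2 from edge(c,d), blue(d,c)
round 1: derive deriv(d,j) via R2 from edge(d,g), blue(g,j)
round 1: derive deriv(g,c) via R2 from edge(g,d), blue(d,c)
round 1: derive deriv(j,c) via R2 from edge(j,a), blue(a,c)
round 2: derive deriv(a,d) via R1 from deriv(a,c), blue(c,d)
round 2: derive deriv(a,f) via R1 from deriv(a,c), blue(c,f)
round 2: derive deriv(a,j) via R1 from deriv(a,c), blue(c,j)
round 2: derive deriv(c,f) via R1 from deriv(c,c), blue(c,f)
round 2: derive deriv(c,j) via R1 from deriv(c,c), blue(c,j)
round 2: derive deriv(d,c) via R1 from deriv(d,j), blue(j,c)
round 2: derive deriv(g,f) via R1 from deriv(g,c), blue(c,f)
round 2: derive deriv(g,j) via R1 from deriv(g,c), blue(c,j)
round 2: derive deriv(j,d) via R1 from deriv(j,c), blue(c,d)
round 2: derive deriv(j,f) via R1 from deriv(j,c), blue(c,f)
round 2: derive deriv(j,j) via R1 from deriv(j,c), blue(c,j)
round 3: derive deriv(d,d) via R1 from deriv(d,c), blue(c,d)
round 3: derive deriv(d,f) via R1 from deriv(d,c), blue(c,f)

deriv(a,j)  [via R1]
  deriv(a,c)  [via R2]
    edge(a,a)  [fact]
    blue(a,c)  [fact]
  blue(c,j)  [fact]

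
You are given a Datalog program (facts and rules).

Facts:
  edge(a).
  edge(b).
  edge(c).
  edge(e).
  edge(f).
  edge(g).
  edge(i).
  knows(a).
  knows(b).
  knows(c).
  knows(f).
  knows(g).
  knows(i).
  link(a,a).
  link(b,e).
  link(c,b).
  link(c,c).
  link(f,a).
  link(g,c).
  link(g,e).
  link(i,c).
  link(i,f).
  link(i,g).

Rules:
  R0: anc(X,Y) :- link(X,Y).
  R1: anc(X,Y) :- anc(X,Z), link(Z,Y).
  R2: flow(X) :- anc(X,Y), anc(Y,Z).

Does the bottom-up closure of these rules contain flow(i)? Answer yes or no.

yes

round 1: derive anc(a,a) via R0 from link(a,a)
round 1: derive anc(b,e) via R0 from link(b,e)
round 1: derive anc(c,b) via R0 from link(c,b)
round 1: derive anc(c,c) via R0 from link(c,c)
round 1: derive anc(f,a) via R0 from link(f,a)
round 1: derive anc(g,c) via R0 from link(g,c)
round 1: derive anc(g,e) via R0 from link(g,e)
round 1: derive anc(i,c) via R0 from link(i,c)
round 1: derive anc(i,f) via R0 from link(i,f)
round 1: derive anc(i,g) via R0 from link(i,g)
round 2: derive anc(c,e) via R1 from anc(c,b), link(b,e)
round 2: derive anc(g,b) via R1 from anc(g,c), link(c,b)
round 2: derive anc(i,a) via R1 from anc(i,f), link(f,a)
round 2: derive anc(i,b) via R1 from anc(i,c), link(c,b)
round 2: derive anc(i,e) via R1 from anc(i,g), link(g,e)
round 2: derive flow(a) via R2 from anc(a,a), anc(a,a)
round 2: derive flow(c) via R2 from anc(c,b), anc(b,e)
round 2: derive flow(f) via R2 from anc(f,a), anc(a,a)
round 2: derive flow(g) via R2 from anc(g,c), anc(c,b)
round 2: derive flow(i) via R2 from anc(i,c), anc(c,b)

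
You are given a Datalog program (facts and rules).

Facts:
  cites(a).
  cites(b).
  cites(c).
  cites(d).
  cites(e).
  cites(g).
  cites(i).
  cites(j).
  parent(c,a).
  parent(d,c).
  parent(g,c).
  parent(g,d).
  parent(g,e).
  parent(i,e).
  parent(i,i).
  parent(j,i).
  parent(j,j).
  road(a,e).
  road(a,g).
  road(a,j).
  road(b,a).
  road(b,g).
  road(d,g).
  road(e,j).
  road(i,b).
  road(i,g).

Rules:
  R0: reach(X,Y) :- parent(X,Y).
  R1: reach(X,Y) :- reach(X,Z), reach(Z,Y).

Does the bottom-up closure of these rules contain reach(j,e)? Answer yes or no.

yes

round 1: derive reach(c,a) via R0 from parent(c,a)
round 1: derive reach(d,c) via R0 from parent(d,c)
round 1: derive reach(g,c) via R0 from parent(g,c)
round 1: derive reach(g,d) via R0 from parent(g,d)
round 1: derive reach(g,e) via R0 from parent(g,e)
round 1: derive reach(i,e) via R0 from parent(i,e)
round 1: derive reach(i,i) via R0 from parent(i,i)
round 1: derive reach(j,i) via R0 from parent(j,i)
round 1: derive reach(j,j) via R0 from parent(j,j)
round 2: derive reach(d,a) via R1 from reach(d,c), reach(c,a)
round 2: derive reach(g,a) via R1 from reach(g,c), reach(c,a)
round 2: derive reach(j,e) via R1 from reach(j,i), reach(i,e)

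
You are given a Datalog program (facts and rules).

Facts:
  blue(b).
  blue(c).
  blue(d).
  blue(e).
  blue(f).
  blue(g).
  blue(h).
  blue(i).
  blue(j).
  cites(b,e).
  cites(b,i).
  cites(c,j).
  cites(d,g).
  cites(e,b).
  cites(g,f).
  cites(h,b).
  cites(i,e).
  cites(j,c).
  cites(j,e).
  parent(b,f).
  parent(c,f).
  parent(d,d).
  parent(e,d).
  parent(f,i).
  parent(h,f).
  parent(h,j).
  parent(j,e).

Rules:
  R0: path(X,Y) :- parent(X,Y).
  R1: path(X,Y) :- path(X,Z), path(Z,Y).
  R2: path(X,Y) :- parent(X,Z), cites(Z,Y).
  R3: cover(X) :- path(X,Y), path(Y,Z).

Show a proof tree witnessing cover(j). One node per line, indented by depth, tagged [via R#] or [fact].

cover(j)  [via R3]
  path(j,b)  [via R2]
    parent(j,e)  [fact]
    cites(e,b)  [fact]
  path(b,f)  [via R0]
    parent(b,f)  [fact]

round 1: derive path(b,f) via R0 from parent(b,f)
round 1: derive path(c,f) via R0 from parent(c,f)
round 1: derive path(d,d) via R0 from parent(d,d)
round 1: derive path(e,d) via R0 from parent(e,d)
round 1: derive path(f,i) via R0 from parent(f,i)
round 1: derive path(h,f) via R0 from parent(h,f)
round 1: derive path(h,j) via R0 from parent(h,j)
round 1: derive path(j,e) via R0 from parent(j,e)
round 1: derive path(d,g) via R2 from parent(d,d), cites(d,g)
round 1: derive path(e,g) via R2 from parent(e,d), cites(d,g)
round 1: derive path(f,e) via R2 from parent(f,i), cites(i,e)
round 1: derive path(h,c) via R2 from parent(h,j), cites(j,c)
round 1: derive path(h,e) via R2 from parent(h,j), cites(j,e)
round 1: derive path(j,b) via R2 from parent(j,e), cites(e,b)
round 2: derive path(b,e) via R1 from path(b,f), path(f,e)
round 2: derive path(b,i) via R1 from path(b,f), path(f,i)
round 2: derive path(c,e) via R1 from path(c,f), path(f,e)
round 2: derive path(c,i) via R1 from path(c,f), path(f,i)
round 2: derive path(f,d) via R1 from path(f,e), path(e,d)
round 2: derive path(f,g) via R1 from path(f,e), path(e,g)
round 2: derive path(h,b) via R1 from path(h,j), path(j,b)
round 2: derive path(h,d) via R1 from path(h,e), path(e,d)
round 2: derive path(h,g) via R1 from path(h,e), path(e,g)
round 2: derive path(h,i) via R1 from path(h,f), path(f,i)
round 2: derive path(j,d) via R1 from path(j,e), path(e,d)
round 2: derive path(j,f) via R1 from path(j,b), path(b,f)
round 2: derive path(j,g) via R1 from path(j,e), path(e,g)
round 2: derive cover(b) via R3 from path(b,f), path(f,e)
round 2: derive cover(c) via R3 from path(c,f), path(f,e)
round 2: derive cover(d) via R3 from path(d,d), path(d,d)
round 2: derive cover(e) via R3 from path(e,d), path(d,d)
round 2: derive cover(f) via R3 from path(f,e), path(e,d)
round 2: derive cover(h) via R3 from path(h,c), path(c,f)
round 2: derive cover(j) via R3 from path(j,b), path(b,f)
round 3: derive path(b,d) via R1 from path(b,e), path(e,d)
round 3: derive path(b,g) via R1 from path(b,e), path(e,g)
round 3: derive path(c,d) via R1 from path(c,e), path(e,d)
round 3: derive path(c,g) via R1 from path(c,e), path(e,g)
round 3: derive path(j,i) via R1 from path(j,b), path(b,i)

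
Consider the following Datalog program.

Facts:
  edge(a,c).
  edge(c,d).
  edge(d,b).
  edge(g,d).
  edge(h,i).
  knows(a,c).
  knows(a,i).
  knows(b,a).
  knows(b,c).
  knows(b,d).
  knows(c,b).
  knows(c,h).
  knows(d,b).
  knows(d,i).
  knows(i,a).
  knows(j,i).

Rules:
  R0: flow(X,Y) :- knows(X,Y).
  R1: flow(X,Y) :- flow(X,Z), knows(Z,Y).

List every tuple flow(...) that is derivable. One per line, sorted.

round 1: derive flow(a,c) via R0 from knows(a,c)
round 1: derive flow(a,i) via R0 from knows(a,i)
round 1: derive flow(b,a) via R0 from knows(b,a)
round 1: derive flow(b,c) via R0 from knows(b,c)
round 1: derive flow(b,d) via R0 from knows(b,d)
round 1: derive flow(c,b) via R0 from knows(c,b)
round 1: derive flow(c,h) via R0 from knows(c,h)
round 1: derive flow(d,b) via R0 from knows(d,b)
round 1: derive flow(d,i) via R0 from knows(d,i)
round 1: derive flow(i,a) via R0 from knows(i,a)
round 1: derive flow(j,i) via R0 from knows(j,i)
round 2: derive flow(a,a) via R1 from flow(a,i), knows(i,a)
round 2: derive flow(a,b) via R1 from flow(a,c), knows(c,b)
round 2: derive flow(a,h) via R1 from flow(a,c), knows(c,h)
round 2: derive flow(b,b) via R1 from flow(b,c), knows(c,b)
round 2: derive flow(b,h) via R1 from flow(b,c), knows(c,h)
round 2: derive flow(b,i) via R1 from flow(b,a), knows(a,i)
round 2: derive flow(c,a) via R1 from flow(c,b), knows(b,a)
round 2: derive flow(c,c) via R1 from flow(c,b), knows(b,c)
round 2: derive flow(c,d) via R1 from flow(c,b), knows(b,d)
round 2: derive flow(d,a) via R1 from flow(d,b), knows(b,a)
round 2: derive flow(d,c) via R1 from flow(d,b), knows(b,c)
round 2: derive flow(d,d) via R1 from flow(d,b), knows(b,d)
round 2: derive flow(i,c) via R1 from flow(i,a), knows(a,c)
round 2: derive flow(i,i) via R1 from flow(i,a), knows(a,i)
round 2: derive flow(j,a) via R1 from flow(j,i), knows(i,a)
round 3: derive flow(a,d) via R1 from flow(a,b), knows(b,d)
round 3: derive flow(c,i) via R1 from flow(c,a), knows(a,i)
round 3: derive flow(d,h) via R1 from flow(d,c), knows(c,h)
round 3: derive flow(i,b) via R1 from flow(i,c), knows(c,b)
round 3: derive flow(i,h) via R1 from flow(i,c), knows(c,h)
round 3: derive flow(j,c) via R1 from flow(j,a), knows(a,c)
round 4: derive flow(i,d) via R1 from flow(i,b), knows(b,d)
round 4: derive flow(j,b) via R1 from flow(j,c), knows(c,b)
round 4: derive flow(j,h) via R1 from flow(j,c), knows(c,h)
round 5: derive flow(j,d) via R1 from flow(j,b), knows(b,d)

flow(a,a)
flow(a,b)
flow(a,c)
flow(a,d)
flow(a,h)
flow(a,i)
flow(b,a)
flow(b,b)
flow(b,c)
flow(b,d)
flow(b,h)
flow(b,i)
flow(c,a)
flow(c,b)
flow(c,c)
flow(c,d)
flow(c,h)
flow(c,i)
flow(d,a)
flow(d,b)
flow(d,c)
flow(d,d)
flow(d,h)
flow(d,i)
flow(i,a)
flow(i,b)
flow(i,c)
flow(i,d)
flow(i,h)
flow(i,i)
flow(j,a)
flow(j,b)
flow(j,c)
flow(j,d)
flow(j,h)
flow(j,i)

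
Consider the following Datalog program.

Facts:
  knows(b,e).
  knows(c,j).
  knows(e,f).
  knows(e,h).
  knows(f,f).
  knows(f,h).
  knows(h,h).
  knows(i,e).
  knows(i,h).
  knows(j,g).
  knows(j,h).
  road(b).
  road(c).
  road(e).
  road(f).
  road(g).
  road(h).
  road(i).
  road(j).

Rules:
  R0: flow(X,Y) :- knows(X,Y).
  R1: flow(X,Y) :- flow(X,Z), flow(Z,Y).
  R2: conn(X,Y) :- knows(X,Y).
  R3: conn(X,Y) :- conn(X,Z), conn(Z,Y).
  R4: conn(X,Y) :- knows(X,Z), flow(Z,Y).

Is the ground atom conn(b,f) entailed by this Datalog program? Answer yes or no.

round 1: derive flow(b,e) via R0 from knows(b,e)
round 1: derive flow(c,j) via R0 from knows(c,j)
round 1: derive flow(e,f) via R0 from knows(e,f)
round 1: derive flow(e,h) via R0 from knows(e,h)
round 1: derive flow(f,f) via R0 from knows(f,f)
round 1: derive flow(f,h) via R0 from knows(f,h)
round 1: derive flow(h,h) via R0 from knows(h,h)
round 1: derive flow(i,e) via R0 from knows(i,e)
round 1: derive flow(i,h) via R0 from knows(i,h)
round 1: derive flow(j,g) via R0 from knows(j,g)
round 1: derive flow(j,h) via R0 from knows(j,h)
round 1: derive conn(b,e) via R2 from knows(b,e)
round 1: derive conn(c,j) via R2 from knows(c,j)
round 1: derive conn(e,f) via R2 from knows(e,f)
round 1: derive conn(e,h) via R2 from knows(e,h)
round 1: derive conn(f,f) via R2 from knows(f,f)
round 1: derive conn(f,h) via R2 from knows(f,h)
round 1: derive conn(h,h) via R2 from knows(h,h)
round 1: derive conn(i,e) via R2 from knows(i,e)
round 1: derive conn(i,h) via R2 from knows(i,h)
round 1: derive conn(j,g) via R2 from knows(j,g)
round 1: derive conn(j,h) via R2 from knows(j,h)
round 2: derive flow(b,f) via R1 from flow(b,e), flow(e,f)
round 2: derive flow(b,h) via R1 from flow(b,e), flow(e,h)
round 2: derive flow(c,g) via R1 from flow(c,j), flow(j,g)
round 2: derive flow(c,h) via R1 from flow(c,j), flow(j,h)
round 2: derive flow(i,f) via R1 from flow(i,e), flow(e,f)
round 2: derive conn(b,f) via R3 from conn(b,e), conn(e,f)
round 2: derive conn(b,h) via R3 from conn(b,e), conn(e,h)
round 2: derive conn(c,g) via R3 from conn(c,j), conn(j,g)
round 2: derive conn(c,h) via R3 from conn(c,j), conn(j,h)
round 2: derive conn(i,f) via R3 from conn(i,e), conn(e,f)

yes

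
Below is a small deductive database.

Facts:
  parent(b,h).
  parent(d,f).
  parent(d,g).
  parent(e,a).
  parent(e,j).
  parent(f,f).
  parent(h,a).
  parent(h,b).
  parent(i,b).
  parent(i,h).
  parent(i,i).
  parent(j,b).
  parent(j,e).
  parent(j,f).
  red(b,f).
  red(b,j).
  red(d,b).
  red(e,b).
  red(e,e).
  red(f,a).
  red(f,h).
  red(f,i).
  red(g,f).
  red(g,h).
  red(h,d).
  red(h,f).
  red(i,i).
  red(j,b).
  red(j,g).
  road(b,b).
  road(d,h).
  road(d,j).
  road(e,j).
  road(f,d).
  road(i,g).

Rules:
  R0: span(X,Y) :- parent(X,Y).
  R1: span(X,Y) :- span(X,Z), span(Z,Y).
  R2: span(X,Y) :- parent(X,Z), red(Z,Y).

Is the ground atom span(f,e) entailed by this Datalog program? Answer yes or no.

round 1: derive span(b,h) via R0 from parent(b,h)
round 1: derive span(d,f) via R0 from parent(d,f)
round 1: derive span(d,g) via R0 from parent(d,g)
round 1: derive span(e,a) via R0 from parent(e,a)
round 1: derive span(e,j) via R0 from parent(e,j)
round 1: derive span(f,f) via R0 from parent(f,f)
round 1: derive span(h,a) via R0 from parent(h,a)
round 1: derive span(h,b) via R0 from parent(h,b)
round 1: derive span(i,b) via R0 from parent(i,b)
round 1: derive span(i,h) via R0 from parent(i,h)
round 1: derive span(i,i) via R0 from parent(i,i)
round 1: derive span(j,b) via R0 from parent(j,b)
round 1: derive span(j,e) via R0 from parent(j,e)
round 1: derive span(j,f) via R0 from parent(j,f)
round 1: derive span(b,d) via R2 from parent(b,h), red(h,d)
round 1: derive span(b,f) via R2 from parent(b,h), red(h,f)
round 1: derive span(d,a) via R2 from parent(d,f), red(f,a)
round 1: derive span(d,h) via R2 from parent(d,f), red(f,h)
round 1: derive span(d,i) via R2 from parent(d,f), red(f,i)
round 1: derive span(e,b) via R2 from parent(e,j), red(j,b)
round 1: derive span(e,g) via R2 from parent(e,j), red(j,g)
round 1: derive span(f,a) via R2 from parent(f,f), red(f,a)
round 1: derive span(f,h) via R2 from parent(f,f), red(f,h)
round 1: derive span(f,i) via R2 from parent(f,f), red(f,i)
round 1: derive span(h,f) via R2 from parent(h,b), red(b,f)
round 1: derive span(h,j) via R2 from parent(h,b), red(b,j)
round 1: derive span(i,d) via R2 from parent(i,h), red(h,d)
round 1: derive span(i,f) via R2 from parent(i,b), red(b,f)
round 1: derive span(i,j) via R2 from parent(i,b), red(b,j)
round 1: derive span(j,a) via R2 from parent(j,f), red(f,a)
round 1: derive span(j,h) via R2 from parent(j,f), red(f,h)
round 1: derive span(j,i) via R2 from parent(j,f), red(f,i)
round 1: derive span(j,j) via R2 from parent(j,b), red(b,j)
round 2: derive span(b,a) via R1 from span(b,d), span(d,a)
round 2: derive span(b,b) via R1 from span(b,h), span(h,b)
round 2: derive span(b,g) via R1 from span(b,d), span(d,g)
round 2: derive span(b,i) via R1 from span(b,d), span(d,i)
round 2: derive span(b,j) via R1 from span(b,h), span(h,j)
round 2: derive span(d,b) via R1 from span(d,h), span(h,b)
round 2: derive span(d,d) via R1 from span(d,i), span(i,d)
round 2: derive span(d,j) via R1 from span(d,h), span(h,j)
round 2: derive span(e,d) via R1 from span(e,b), span(b,d)
round 2: derive span(e,e) via R1 from span(e,j), span(j,e)
round 2: derive span(e,f) via R1 from span(e,b), span(b,f)
round 2: derive span(e,h) via R1 from span(e,b), span(b,h)
round 2: derive span(e,i) via R1 from span(e,j), span(j,i)
round 2: derive span(f,b) via R1 from span(f,h), span(h,b)
round 2: derive span(f,d) via R1 from span(f,i), span(i,d)
round 2: derive span(f,j) via R1 from span(f,h), span(h,j)
round 2: derive span(h,d) via R1 from span(h,b), span(b,d)
round 2: derive span(h,e) via R1 from span(h,j), span(j,e)
round 2: derive span(h,h) via R1 from span(h,b), span(b,h)
round 2: derive span(h,i) via R1 from span(h,f), span(f,i)
round 2: derive span(i,a) via R1 from span(i,d), span(d,a)
round 2: derive span(i,e) via R1 from span(i,j), span(j,e)
round 2: derive span(i,g) via R1 from span(i,d), span(d,g)
round 2: derive span(j,d) via R1 from span(j,b), span(b,d)
round 2: derive span(j,g) via R1 from span(j,e), span(e,g)
round 3: derive span(b,e) via R1 from span(b,h), span(h,e)
round 3: derive span(d,e) via R1 from span(d,h), span(h,e)
round 3: derive span(f,e) via R1 from span(f,h), span(h,e)
round 3: derive span(f,g) via R1 from span(f,b), span(b,g)
round 3: derive span(h,g) via R1 from span(h,b), span(b,g)

yes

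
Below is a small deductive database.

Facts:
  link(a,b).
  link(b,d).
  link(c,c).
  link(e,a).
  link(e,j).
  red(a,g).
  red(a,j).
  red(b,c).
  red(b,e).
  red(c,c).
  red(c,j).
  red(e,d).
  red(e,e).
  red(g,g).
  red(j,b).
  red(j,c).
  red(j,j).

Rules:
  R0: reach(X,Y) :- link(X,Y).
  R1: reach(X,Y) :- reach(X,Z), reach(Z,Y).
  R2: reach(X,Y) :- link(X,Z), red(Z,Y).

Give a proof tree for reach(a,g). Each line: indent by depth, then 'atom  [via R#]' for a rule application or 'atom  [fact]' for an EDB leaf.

reach(a,g)  [via R1]
  reach(a,e)  [via R2]
    link(a,b)  [fact]
    red(b,e)  [fact]
  reach(e,g)  [via R2]
    link(e,a)  [fact]
    red(a,g)  [fact]

round 1: derive reach(a,b) via R0 from link(a,b)
round 1: derive reach(b,d) via R0 from link(b,d)
round 1: derive reach(c,c) via R0 from link(c,c)
round 1: derive reach(e,a) via R0 from link(e,a)
round 1: derive reach(e,j) via R0 from link(e,j)
round 1: derive reach(a,c) via R2 from link(a,b), red(b,c)
round 1: derive reach(a,e) via R2 from link(a,b), red(b,e)
round 1: derive reach(c,j) via R2 from link(c,c), red(c,j)
round 1: derive reach(e,b) via R2 from link(e,j), red(j,b)
round 1: derive reach(e,c) via R2 from link(e,j), red(j,c)
round 1: derive reach(e,g) via R2 from link(e,a), red(a,g)
round 2: derive reach(a,a) via R1 from reach(a,e), reach(e,a)
round 2: derive reach(a,d) via R1 from reach(a,b), reach(b,d)
round 2: derive reach(a,g) via R1 from reach(a,e), reach(e,g)
round 2: derive reach(a,j) via R1 from reach(a,c), reach(c,j)
round 2: derive reach(e,d) via R1 from reach(e,b), reach(b,d)
round 2: derive reach(e,e) via R1 from reach(e,a), reach(a,e)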